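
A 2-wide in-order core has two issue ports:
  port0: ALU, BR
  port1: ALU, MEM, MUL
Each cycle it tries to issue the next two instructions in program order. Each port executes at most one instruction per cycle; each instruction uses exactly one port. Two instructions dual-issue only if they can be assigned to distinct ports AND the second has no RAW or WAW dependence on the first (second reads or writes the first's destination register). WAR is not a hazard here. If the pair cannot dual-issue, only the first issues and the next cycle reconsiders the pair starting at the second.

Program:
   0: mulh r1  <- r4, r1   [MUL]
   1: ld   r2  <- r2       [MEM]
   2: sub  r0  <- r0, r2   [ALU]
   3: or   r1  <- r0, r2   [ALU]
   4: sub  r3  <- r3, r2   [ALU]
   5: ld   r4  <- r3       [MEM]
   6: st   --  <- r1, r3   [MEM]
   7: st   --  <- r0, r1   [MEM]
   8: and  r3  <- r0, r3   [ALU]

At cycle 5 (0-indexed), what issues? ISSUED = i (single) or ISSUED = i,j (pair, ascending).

ISSUED = 6

  cy0 -> i0 (mulh.MUL) no-port MUL/MEM
  cy1 -> i1 (ld.MEM) RAW r2
  cy2 -> i2 (sub.ALU) RAW r0
  cy3 -> i3,i4 (or.ALU/sub.ALU) pair
  cy4 -> i5 (ld.MEM) no-port MEM/MEM
  cy5 -> i6 (st.MEM) no-port MEM/MEM
  cy6 -> i7,i8 (st.MEM/and.ALU) pair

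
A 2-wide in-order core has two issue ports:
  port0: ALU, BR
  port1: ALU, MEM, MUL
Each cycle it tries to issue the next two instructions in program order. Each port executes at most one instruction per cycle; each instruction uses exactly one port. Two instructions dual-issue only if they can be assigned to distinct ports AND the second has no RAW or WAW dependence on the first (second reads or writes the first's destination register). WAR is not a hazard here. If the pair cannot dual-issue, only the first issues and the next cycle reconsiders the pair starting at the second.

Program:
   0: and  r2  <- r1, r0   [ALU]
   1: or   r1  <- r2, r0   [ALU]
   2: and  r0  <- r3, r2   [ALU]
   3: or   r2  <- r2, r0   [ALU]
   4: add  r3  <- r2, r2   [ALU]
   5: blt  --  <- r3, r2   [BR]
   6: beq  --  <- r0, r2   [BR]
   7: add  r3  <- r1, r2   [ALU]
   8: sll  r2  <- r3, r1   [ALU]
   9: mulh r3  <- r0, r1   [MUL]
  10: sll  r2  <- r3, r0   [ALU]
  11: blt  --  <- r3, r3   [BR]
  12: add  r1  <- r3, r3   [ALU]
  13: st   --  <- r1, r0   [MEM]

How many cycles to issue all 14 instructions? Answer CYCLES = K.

t=0 i0:and ; RAW r2
t=1 i1,i2:or and ; dual
t=2 i3:or ; RAW r2
t=3 i4:add ; RAW r3
t=4 i5:blt ; no-port BR/BR
t=5 i6,i7:beq add ; dual
t=6 i8,i9:sll mulh ; dual
t=7 i10,i11:sll blt ; dual
t=8 i12:add ; RAW r1
t=9 i13:st ; tail

CYCLES = 10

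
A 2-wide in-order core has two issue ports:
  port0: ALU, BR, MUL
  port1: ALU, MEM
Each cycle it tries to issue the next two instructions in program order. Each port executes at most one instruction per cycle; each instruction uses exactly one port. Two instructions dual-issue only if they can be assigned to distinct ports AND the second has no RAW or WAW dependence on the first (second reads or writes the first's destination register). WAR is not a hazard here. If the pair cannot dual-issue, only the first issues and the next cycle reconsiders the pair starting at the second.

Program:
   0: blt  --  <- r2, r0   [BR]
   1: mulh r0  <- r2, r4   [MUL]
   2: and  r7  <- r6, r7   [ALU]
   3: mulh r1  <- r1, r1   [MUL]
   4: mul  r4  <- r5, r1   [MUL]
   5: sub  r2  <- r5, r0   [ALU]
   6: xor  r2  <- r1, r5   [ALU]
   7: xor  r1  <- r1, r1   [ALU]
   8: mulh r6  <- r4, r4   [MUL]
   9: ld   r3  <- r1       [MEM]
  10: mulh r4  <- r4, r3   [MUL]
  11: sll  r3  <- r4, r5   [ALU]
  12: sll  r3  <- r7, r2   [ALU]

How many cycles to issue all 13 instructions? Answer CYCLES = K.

CYCLES = 9

[0] i0  blt  -- no-port BR/MUL
[1] i1+i2  mulh and  -- pair
[2] i3  mulh  -- no-port MUL/MUL
[3] i4+i5  mul sub  -- pair
[4] i6+i7  xor xor  -- pair
[5] i8+i9  mulh ld  -- pair
[6] i10  mulh  -- RAW r4
[7] i11  sll  -- WAW r3
[8] i12  sll  -- tail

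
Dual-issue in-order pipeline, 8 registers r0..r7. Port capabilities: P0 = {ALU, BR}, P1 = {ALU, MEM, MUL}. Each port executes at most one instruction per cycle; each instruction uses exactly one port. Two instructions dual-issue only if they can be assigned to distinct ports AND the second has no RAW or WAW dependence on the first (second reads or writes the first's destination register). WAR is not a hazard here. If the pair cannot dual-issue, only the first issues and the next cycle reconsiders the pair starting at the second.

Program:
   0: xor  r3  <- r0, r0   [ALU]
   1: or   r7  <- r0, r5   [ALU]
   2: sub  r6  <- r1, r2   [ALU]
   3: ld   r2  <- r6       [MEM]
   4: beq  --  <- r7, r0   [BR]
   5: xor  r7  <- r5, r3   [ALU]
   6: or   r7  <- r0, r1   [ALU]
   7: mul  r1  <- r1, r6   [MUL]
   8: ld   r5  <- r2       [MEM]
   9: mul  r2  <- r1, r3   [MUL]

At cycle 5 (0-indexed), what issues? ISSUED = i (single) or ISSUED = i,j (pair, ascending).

ISSUED = 8

  cy0 -> i0/i1 (xor/or) dual
  cy1 -> i2 (sub) RAW r6
  cy2 -> i3/i4 (ld/beq) dual
  cy3 -> i5 (xor) WAW r7
  cy4 -> i6/i7 (or/mul) dual
  cy5 -> i8 (ld) no-port MEM/MUL
  cy6 -> i9 (mul) tail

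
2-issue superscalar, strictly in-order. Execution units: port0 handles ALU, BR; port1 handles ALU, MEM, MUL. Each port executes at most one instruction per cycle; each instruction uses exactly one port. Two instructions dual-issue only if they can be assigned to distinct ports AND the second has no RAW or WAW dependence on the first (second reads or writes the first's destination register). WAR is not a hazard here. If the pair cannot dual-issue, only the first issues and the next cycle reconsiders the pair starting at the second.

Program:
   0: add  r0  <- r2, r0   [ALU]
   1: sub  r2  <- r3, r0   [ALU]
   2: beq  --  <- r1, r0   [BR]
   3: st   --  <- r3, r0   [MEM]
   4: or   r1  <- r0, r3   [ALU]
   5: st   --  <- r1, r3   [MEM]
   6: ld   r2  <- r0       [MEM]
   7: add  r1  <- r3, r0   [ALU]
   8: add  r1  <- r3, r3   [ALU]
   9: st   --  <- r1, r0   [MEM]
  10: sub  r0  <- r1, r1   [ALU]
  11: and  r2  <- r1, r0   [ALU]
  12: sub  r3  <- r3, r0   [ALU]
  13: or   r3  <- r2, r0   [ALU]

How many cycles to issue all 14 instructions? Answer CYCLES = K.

#0 head=0: add.ALU i0 RAW r0
#1 head=1: sub.ALU+beq.BR i1&i2 2-wide
#2 head=3: st.MEM+or.ALU i3&i4 2-wide
#3 head=5: st.MEM i5 no-port MEM/MEM
#4 head=6: ld.MEM+add.ALU i6&i7 2-wide
#5 head=8: add.ALU i8 RAW r1
#6 head=9: st.MEM+sub.ALU i9&i10 2-wide
#7 head=11: and.ALU+sub.ALU i11&i12 2-wide
#8 head=13: or.ALU i13 tail

CYCLES = 9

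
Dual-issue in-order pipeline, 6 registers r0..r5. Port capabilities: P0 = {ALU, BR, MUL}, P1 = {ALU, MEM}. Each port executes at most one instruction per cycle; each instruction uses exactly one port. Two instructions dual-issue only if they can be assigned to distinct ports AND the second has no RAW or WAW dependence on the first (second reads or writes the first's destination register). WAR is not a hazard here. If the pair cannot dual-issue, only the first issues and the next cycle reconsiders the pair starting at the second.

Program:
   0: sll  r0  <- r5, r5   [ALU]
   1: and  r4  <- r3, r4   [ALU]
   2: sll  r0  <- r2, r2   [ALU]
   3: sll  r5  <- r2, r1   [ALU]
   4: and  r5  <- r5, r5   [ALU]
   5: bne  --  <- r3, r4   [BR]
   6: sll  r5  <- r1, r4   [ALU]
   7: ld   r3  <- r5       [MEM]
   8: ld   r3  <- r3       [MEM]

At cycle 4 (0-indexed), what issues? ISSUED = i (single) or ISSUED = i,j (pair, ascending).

ISSUED = 7

c0: i0/i1 sll+and  2-wide
c1: i2/i3 sll+sll  2-wide
c2: i4/i5 and+bne  2-wide
c3: i6 sll  RAW r5
c4: i7 ld  no-port MEM/MEM
c5: i8 ld  tail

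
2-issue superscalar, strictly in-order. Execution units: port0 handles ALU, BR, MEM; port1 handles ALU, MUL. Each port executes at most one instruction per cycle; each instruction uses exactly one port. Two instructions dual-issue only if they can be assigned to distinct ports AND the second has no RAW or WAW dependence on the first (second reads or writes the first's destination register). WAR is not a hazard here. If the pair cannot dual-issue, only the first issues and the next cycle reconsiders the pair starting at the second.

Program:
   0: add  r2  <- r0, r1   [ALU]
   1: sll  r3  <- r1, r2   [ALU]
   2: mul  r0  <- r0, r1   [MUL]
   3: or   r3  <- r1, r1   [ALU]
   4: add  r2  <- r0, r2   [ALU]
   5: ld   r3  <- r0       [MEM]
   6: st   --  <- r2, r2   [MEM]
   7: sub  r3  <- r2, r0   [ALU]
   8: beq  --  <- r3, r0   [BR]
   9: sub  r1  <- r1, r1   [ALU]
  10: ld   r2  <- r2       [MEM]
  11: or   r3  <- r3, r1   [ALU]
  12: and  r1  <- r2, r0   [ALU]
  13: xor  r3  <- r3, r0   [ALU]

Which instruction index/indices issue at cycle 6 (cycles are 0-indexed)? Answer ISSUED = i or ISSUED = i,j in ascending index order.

[0] i0  add.ALU  -- RAW r2
[1] i1/i2  sll.ALU+mul.MUL  -- pair
[2] i3/i4  or.ALU+add.ALU  -- pair
[3] i5  ld.MEM  -- no-port MEM/MEM
[4] i6/i7  st.MEM+sub.ALU  -- pair
[5] i8/i9  beq.BR+sub.ALU  -- pair
[6] i10/i11  ld.MEM+or.ALU  -- pair
[7] i12/i13  and.ALU+xor.ALU  -- pair

ISSUED = 10,11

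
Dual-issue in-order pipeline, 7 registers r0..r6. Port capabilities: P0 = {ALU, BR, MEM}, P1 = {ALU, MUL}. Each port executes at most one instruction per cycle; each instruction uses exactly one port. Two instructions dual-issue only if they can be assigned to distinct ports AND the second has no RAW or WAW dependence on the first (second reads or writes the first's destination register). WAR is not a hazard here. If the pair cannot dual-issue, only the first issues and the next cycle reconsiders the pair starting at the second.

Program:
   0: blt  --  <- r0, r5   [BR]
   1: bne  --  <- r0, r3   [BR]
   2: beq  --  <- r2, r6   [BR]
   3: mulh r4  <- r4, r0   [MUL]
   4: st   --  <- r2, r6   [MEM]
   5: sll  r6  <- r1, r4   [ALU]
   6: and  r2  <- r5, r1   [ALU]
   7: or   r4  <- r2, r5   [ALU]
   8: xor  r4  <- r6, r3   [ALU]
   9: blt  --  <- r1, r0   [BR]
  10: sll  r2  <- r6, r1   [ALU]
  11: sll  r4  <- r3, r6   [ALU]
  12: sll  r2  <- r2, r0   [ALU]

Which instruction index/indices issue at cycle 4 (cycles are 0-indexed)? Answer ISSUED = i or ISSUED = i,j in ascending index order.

t=0 i0:blt ; no-port BR/BR
t=1 i1:bne ; no-port BR/BR
t=2 i2&i3:beq;mulh ; pair
t=3 i4&i5:st;sll ; pair
t=4 i6:and ; RAW r2
t=5 i7:or ; WAW r4
t=6 i8&i9:xor;blt ; pair
t=7 i10&i11:sll;sll ; pair
t=8 i12:sll ; tail

ISSUED = 6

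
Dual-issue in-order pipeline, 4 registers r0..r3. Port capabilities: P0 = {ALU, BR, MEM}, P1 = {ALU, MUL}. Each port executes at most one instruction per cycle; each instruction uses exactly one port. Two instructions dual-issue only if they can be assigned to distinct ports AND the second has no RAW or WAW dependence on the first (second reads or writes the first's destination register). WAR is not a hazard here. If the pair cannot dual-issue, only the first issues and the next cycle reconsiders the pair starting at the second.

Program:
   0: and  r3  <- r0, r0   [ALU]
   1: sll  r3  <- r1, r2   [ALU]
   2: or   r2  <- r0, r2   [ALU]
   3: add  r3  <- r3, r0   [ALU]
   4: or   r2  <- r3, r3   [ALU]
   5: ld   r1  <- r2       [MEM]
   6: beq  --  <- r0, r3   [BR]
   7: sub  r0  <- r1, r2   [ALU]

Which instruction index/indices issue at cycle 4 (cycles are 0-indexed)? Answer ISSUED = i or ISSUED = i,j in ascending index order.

0. and @i0  | WAW r3
1. sll;or @i1&i2  | pair
2. add @i3  | RAW r3
3. or @i4  | RAW r2
4. ld @i5  | no-port MEM/BR
5. beq;sub @i6&i7  | pair

ISSUED = 5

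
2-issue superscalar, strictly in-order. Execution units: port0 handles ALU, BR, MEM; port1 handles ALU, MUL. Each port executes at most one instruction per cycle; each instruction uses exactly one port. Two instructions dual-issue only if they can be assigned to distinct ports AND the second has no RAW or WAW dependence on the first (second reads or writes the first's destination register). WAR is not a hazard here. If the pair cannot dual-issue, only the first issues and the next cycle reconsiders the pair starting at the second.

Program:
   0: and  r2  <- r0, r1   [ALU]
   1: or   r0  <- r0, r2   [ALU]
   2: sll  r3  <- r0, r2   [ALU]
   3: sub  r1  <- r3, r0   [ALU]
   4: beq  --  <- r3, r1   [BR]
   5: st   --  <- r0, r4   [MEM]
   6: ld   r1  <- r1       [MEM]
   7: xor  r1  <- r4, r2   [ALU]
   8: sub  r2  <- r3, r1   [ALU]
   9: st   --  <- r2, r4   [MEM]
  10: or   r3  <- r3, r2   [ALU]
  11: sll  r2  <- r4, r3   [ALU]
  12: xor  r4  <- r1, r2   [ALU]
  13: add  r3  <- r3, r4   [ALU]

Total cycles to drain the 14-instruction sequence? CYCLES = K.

CYCLES = 13

c0: i0 and.ALU  RAW r2
c1: i1 or.ALU  RAW r0
c2: i2 sll.ALU  RAW r3
c3: i3 sub.ALU  RAW r1
c4: i4 beq.BR  no-port BR/MEM
c5: i5 st.MEM  no-port MEM/MEM
c6: i6 ld.MEM  WAW r1
c7: i7 xor.ALU  RAW r1
c8: i8 sub.ALU  RAW r2
c9: i9/i10 st.MEM or.ALU  2-wide
c10: i11 sll.ALU  RAW r2
c11: i12 xor.ALU  RAW r4
c12: i13 add.ALU  tail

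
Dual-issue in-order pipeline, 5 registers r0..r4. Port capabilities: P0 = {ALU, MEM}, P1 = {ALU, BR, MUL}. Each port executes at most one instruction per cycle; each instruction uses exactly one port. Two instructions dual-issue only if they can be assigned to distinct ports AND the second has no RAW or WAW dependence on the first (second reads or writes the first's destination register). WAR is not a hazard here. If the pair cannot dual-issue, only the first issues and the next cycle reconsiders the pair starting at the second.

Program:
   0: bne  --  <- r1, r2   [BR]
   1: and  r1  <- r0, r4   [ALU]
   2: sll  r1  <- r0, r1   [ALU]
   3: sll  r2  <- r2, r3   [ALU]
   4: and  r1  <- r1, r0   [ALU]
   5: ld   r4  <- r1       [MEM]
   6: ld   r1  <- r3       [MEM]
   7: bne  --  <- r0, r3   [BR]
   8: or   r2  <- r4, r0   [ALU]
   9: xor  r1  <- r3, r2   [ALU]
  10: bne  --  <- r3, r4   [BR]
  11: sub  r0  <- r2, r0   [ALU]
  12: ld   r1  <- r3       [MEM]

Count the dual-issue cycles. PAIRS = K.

[0] i0+i1  bne.BR and.ALU  -- dual
[1] i2+i3  sll.ALU sll.ALU  -- dual
[2] i4  and.ALU  -- RAW r1
[3] i5  ld.MEM  -- no-port MEM/MEM
[4] i6+i7  ld.MEM bne.BR  -- dual
[5] i8  or.ALU  -- RAW r2
[6] i9+i10  xor.ALU bne.BR  -- dual
[7] i11+i12  sub.ALU ld.MEM  -- dual

PAIRS = 5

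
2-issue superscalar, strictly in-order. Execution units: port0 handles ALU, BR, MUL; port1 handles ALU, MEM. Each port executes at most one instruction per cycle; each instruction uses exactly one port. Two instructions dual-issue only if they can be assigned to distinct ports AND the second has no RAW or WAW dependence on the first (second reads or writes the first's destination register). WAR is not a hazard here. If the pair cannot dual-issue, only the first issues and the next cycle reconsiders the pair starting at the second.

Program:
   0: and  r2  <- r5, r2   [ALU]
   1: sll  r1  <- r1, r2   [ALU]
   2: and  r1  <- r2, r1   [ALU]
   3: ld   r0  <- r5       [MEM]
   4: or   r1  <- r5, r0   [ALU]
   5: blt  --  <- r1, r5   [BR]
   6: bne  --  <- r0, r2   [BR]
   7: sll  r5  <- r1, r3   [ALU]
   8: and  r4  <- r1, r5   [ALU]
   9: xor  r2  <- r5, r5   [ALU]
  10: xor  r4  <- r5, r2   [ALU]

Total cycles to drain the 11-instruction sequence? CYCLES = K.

[0] i0  and.ALU  -- RAW r2
[1] i1  sll.ALU  -- RAW+WAW r1
[2] i2/i3  and.ALU/ld.MEM  -- pair
[3] i4  or.ALU  -- RAW r1
[4] i5  blt.BR  -- no-port BR/BR
[5] i6/i7  bne.BR/sll.ALU  -- pair
[6] i8/i9  and.ALU/xor.ALU  -- pair
[7] i10  xor.ALU  -- tail

CYCLES = 8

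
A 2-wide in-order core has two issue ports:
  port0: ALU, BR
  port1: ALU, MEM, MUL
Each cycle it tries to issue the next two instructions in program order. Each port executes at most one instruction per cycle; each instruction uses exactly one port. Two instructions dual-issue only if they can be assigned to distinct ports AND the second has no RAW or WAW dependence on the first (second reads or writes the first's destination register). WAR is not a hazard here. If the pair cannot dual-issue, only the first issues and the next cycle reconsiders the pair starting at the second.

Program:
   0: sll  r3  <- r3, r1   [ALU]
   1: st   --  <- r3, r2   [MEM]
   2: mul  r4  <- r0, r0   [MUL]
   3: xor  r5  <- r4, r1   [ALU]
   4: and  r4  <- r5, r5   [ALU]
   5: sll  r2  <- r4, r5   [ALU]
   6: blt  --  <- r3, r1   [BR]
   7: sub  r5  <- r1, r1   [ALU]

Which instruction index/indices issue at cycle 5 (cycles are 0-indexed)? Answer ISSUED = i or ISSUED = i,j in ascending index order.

ISSUED = 5,6

#0 head=0: sll i0 RAW r3
#1 head=1: st i1 no-port MEM/MUL
#2 head=2: mul i2 RAW r4
#3 head=3: xor i3 RAW r5
#4 head=4: and i4 RAW r4
#5 head=5: sll+blt i5&i6 2-wide
#6 head=7: sub i7 tail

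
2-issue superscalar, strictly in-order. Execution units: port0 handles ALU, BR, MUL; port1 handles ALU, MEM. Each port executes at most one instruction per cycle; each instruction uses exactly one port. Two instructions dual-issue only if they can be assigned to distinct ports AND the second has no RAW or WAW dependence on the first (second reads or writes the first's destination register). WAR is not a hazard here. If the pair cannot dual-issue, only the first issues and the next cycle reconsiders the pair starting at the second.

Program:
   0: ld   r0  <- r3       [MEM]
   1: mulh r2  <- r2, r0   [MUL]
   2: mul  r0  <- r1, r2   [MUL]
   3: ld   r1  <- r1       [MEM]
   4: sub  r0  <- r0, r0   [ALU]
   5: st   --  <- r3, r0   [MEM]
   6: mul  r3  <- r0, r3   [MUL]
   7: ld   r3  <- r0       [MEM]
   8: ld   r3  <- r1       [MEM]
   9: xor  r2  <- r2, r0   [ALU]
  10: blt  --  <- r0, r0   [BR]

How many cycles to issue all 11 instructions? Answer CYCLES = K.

CYCLES = 8

[0] i0  ld.MEM  -- RAW r0
[1] i1  mulh.MUL  -- no-port MUL/MUL
[2] i2+i3  mul.MUL ld.MEM  -- pair
[3] i4  sub.ALU  -- RAW r0
[4] i5+i6  st.MEM mul.MUL  -- pair
[5] i7  ld.MEM  -- no-port MEM/MEM
[6] i8+i9  ld.MEM xor.ALU  -- pair
[7] i10  blt.BR  -- tail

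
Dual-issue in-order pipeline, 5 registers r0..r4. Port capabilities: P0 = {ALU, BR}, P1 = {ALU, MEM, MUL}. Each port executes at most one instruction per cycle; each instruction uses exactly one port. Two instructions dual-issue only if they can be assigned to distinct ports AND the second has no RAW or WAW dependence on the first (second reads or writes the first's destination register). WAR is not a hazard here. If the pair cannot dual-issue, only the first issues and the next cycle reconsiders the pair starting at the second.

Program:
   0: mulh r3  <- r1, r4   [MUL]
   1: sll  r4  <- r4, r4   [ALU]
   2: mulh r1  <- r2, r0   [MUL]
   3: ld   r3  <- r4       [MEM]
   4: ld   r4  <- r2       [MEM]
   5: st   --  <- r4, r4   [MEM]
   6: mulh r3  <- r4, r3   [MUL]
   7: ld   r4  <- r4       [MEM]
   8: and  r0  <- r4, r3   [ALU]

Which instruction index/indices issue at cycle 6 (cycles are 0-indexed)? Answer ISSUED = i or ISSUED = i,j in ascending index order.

#0 head=0: mulh.MUL/sll.ALU i0&i1 dual
#1 head=2: mulh.MUL i2 no-port MUL/MEM
#2 head=3: ld.MEM i3 no-port MEM/MEM
#3 head=4: ld.MEM i4 no-port MEM/MEM
#4 head=5: st.MEM i5 no-port MEM/MUL
#5 head=6: mulh.MUL i6 no-port MUL/MEM
#6 head=7: ld.MEM i7 RAW r4
#7 head=8: and.ALU i8 tail

ISSUED = 7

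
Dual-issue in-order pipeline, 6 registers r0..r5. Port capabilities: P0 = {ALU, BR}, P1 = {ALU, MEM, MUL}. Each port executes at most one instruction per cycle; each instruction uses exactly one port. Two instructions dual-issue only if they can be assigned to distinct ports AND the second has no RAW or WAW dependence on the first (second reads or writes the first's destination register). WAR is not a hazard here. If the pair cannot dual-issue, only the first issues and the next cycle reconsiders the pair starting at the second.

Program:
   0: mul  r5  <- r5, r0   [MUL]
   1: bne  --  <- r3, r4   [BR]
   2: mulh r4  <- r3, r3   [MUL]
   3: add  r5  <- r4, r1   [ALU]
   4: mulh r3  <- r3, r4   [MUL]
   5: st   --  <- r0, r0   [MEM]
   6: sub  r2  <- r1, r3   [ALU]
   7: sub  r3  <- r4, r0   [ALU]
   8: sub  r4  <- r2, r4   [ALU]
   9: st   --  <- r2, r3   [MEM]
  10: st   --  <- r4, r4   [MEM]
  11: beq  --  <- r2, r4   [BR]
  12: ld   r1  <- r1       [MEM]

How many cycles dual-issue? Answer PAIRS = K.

t=0 i0/i1:mul bne ; pair
t=1 i2:mulh ; RAW r4
t=2 i3/i4:add mulh ; pair
t=3 i5/i6:st sub ; pair
t=4 i7/i8:sub sub ; pair
t=5 i9:st ; no-port MEM/MEM
t=6 i10/i11:st beq ; pair
t=7 i12:ld ; tail

PAIRS = 5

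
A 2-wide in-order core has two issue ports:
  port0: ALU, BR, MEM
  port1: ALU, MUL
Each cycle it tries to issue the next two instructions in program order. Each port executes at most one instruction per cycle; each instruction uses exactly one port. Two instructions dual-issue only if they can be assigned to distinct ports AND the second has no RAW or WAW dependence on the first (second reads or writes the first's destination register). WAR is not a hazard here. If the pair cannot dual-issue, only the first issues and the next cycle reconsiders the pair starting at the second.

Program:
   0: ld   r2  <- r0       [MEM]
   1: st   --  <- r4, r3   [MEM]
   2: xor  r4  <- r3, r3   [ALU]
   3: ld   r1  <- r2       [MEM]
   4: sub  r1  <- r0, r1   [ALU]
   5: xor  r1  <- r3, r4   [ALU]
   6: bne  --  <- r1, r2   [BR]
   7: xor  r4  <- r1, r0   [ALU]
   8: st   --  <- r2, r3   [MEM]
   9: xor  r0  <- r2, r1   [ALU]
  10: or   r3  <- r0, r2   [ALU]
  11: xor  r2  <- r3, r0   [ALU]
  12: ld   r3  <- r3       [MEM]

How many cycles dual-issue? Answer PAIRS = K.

c0: i0 ld.MEM  no-port MEM/MEM
c1: i1,i2 st.MEM xor.ALU  2-wide
c2: i3 ld.MEM  RAW+WAW r1
c3: i4 sub.ALU  WAW r1
c4: i5 xor.ALU  RAW r1
c5: i6,i7 bne.BR xor.ALU  2-wide
c6: i8,i9 st.MEM xor.ALU  2-wide
c7: i10 or.ALU  RAW r3
c8: i11,i12 xor.ALU ld.MEM  2-wide

PAIRS = 4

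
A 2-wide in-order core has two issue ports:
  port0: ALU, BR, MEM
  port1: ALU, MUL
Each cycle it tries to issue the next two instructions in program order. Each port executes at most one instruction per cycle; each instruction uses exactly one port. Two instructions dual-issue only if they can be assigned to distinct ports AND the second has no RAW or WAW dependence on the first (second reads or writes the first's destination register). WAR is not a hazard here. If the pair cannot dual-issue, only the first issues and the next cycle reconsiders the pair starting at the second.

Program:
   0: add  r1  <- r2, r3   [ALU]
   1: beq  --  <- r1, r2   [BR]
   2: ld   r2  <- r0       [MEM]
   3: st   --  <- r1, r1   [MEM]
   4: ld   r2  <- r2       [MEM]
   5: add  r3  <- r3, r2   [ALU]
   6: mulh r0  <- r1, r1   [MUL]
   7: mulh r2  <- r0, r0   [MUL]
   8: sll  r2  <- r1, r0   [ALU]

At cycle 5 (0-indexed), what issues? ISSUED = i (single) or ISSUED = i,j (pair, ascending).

ISSUED = 5,6

[0] i0  add  -- RAW r1
[1] i1  beq  -- no-port BR/MEM
[2] i2  ld  -- no-port MEM/MEM
[3] i3  st  -- no-port MEM/MEM
[4] i4  ld  -- RAW r2
[5] i5/i6  add;mulh  -- dual
[6] i7  mulh  -- WAW r2
[7] i8  sll  -- tail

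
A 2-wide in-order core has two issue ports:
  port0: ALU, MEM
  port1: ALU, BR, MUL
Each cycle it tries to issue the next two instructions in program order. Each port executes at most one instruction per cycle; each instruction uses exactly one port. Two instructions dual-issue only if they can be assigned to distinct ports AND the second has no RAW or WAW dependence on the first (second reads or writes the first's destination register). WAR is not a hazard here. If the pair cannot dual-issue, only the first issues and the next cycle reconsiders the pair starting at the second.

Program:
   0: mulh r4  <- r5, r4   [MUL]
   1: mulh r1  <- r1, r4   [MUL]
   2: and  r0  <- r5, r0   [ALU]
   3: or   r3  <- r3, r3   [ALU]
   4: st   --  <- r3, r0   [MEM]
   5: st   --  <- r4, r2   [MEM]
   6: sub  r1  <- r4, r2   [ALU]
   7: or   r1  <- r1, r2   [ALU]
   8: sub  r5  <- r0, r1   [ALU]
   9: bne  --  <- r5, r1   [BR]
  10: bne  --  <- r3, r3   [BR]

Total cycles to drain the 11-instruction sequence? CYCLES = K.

CYCLES = 9

#0 head=0: mulh i0 no-port MUL/MUL
#1 head=1: mulh/and i1,i2 2-wide
#2 head=3: or i3 RAW r3
#3 head=4: st i4 no-port MEM/MEM
#4 head=5: st/sub i5,i6 2-wide
#5 head=7: or i7 RAW r1
#6 head=8: sub i8 RAW r5
#7 head=9: bne i9 no-port BR/BR
#8 head=10: bne i10 tail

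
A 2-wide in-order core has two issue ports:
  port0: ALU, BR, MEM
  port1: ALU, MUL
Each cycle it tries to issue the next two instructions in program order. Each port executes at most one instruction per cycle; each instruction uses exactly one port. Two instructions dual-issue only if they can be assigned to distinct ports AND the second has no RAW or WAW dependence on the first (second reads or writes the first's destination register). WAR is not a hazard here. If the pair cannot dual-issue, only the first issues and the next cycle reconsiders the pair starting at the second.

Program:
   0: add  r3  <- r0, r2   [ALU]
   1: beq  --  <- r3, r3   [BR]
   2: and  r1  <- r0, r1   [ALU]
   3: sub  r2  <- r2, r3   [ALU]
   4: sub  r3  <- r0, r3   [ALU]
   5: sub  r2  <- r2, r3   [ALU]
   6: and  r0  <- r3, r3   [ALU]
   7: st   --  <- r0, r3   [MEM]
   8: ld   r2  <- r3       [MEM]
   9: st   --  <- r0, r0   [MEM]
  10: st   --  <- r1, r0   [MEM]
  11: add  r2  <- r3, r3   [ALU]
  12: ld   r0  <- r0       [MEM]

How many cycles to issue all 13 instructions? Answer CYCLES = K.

CYCLES = 9

t=0 i0:add ; RAW r3
t=1 i1&i2:beq+and ; pair
t=2 i3&i4:sub+sub ; pair
t=3 i5&i6:sub+and ; pair
t=4 i7:st ; no-port MEM/MEM
t=5 i8:ld ; no-port MEM/MEM
t=6 i9:st ; no-port MEM/MEM
t=7 i10&i11:st+add ; pair
t=8 i12:ld ; tail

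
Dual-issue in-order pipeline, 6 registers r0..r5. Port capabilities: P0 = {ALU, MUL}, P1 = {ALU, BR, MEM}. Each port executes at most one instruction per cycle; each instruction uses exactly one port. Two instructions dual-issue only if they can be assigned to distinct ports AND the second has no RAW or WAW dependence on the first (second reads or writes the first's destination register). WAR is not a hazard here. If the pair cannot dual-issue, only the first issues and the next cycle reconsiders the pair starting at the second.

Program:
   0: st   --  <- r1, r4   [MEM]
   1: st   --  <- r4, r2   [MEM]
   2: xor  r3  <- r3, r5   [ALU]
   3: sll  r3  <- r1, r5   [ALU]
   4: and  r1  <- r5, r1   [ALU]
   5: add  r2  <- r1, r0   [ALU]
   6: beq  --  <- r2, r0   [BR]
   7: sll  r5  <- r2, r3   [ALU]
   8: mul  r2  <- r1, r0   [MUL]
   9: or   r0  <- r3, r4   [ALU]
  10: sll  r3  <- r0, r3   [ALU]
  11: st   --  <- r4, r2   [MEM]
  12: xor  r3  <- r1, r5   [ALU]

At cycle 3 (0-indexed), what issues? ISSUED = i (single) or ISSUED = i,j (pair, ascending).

0. st @i0  | no-port MEM/MEM
1. st xor @i1+i2  | pair
2. sll and @i3+i4  | pair
3. add @i5  | RAW r2
4. beq sll @i6+i7  | pair
5. mul or @i8+i9  | pair
6. sll st @i10+i11  | pair
7. xor @i12  | tail

ISSUED = 5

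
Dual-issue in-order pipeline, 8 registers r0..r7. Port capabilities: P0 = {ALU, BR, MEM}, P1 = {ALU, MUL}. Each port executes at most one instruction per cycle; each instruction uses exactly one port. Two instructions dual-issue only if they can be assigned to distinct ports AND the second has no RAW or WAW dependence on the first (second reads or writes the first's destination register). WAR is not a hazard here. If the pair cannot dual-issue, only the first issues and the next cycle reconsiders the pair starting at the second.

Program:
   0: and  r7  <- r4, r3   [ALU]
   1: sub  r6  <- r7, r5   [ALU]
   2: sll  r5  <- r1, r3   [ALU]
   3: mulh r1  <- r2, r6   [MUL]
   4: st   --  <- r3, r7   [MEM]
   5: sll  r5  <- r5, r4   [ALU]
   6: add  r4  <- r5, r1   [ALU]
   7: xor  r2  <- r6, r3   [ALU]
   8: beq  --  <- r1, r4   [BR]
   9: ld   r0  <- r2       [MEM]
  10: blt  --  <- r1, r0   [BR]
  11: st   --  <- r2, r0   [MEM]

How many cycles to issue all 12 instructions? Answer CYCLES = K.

CYCLES = 9

  cy0 -> i0 (and) RAW r7
  cy1 -> i1/i2 (sub;sll) pair
  cy2 -> i3/i4 (mulh;st) pair
  cy3 -> i5 (sll) RAW r5
  cy4 -> i6/i7 (add;xor) pair
  cy5 -> i8 (beq) no-port BR/MEM
  cy6 -> i9 (ld) no-port MEM/BR
  cy7 -> i10 (blt) no-port BR/MEM
  cy8 -> i11 (st) tail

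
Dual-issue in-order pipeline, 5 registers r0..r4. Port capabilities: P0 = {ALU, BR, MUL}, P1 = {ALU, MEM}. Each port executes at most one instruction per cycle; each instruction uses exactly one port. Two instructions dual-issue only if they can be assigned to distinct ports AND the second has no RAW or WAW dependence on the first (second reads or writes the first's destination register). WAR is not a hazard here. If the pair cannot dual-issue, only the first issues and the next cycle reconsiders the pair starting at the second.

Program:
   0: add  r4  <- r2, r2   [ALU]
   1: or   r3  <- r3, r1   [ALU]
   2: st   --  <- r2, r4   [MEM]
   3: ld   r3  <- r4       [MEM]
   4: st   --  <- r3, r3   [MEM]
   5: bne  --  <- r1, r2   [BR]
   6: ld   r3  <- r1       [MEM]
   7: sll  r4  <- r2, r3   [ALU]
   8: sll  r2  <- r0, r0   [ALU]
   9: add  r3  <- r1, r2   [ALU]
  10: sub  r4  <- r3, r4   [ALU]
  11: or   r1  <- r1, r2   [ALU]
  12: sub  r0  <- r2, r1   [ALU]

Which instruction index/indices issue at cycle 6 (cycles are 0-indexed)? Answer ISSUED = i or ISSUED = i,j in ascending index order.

  cy0 -> i0/i1 (add or) 2-wide
  cy1 -> i2 (st) no-port MEM/MEM
  cy2 -> i3 (ld) no-port MEM/MEM
  cy3 -> i4/i5 (st bne) 2-wide
  cy4 -> i6 (ld) RAW r3
  cy5 -> i7/i8 (sll sll) 2-wide
  cy6 -> i9 (add) RAW r3
  cy7 -> i10/i11 (sub or) 2-wide
  cy8 -> i12 (sub) tail

ISSUED = 9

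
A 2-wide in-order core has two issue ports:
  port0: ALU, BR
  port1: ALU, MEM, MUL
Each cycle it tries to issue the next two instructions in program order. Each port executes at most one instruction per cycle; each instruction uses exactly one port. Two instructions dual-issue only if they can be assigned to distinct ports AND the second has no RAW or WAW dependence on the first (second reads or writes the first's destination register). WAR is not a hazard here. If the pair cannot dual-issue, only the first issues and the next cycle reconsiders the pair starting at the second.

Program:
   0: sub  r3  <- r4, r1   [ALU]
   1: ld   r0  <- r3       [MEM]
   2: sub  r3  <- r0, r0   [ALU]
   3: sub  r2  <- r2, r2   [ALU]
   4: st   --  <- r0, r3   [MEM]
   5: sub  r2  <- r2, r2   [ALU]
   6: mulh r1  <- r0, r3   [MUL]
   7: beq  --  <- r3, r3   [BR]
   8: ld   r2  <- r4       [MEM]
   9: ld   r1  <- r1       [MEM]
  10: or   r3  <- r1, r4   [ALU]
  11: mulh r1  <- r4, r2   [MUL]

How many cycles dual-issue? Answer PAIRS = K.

[0] i0  sub.ALU  -- RAW r3
[1] i1  ld.MEM  -- RAW r0
[2] i2&i3  sub.ALU/sub.ALU  -- pair
[3] i4&i5  st.MEM/sub.ALU  -- pair
[4] i6&i7  mulh.MUL/beq.BR  -- pair
[5] i8  ld.MEM  -- no-port MEM/MEM
[6] i9  ld.MEM  -- RAW r1
[7] i10&i11  or.ALU/mulh.MUL  -- pair

PAIRS = 4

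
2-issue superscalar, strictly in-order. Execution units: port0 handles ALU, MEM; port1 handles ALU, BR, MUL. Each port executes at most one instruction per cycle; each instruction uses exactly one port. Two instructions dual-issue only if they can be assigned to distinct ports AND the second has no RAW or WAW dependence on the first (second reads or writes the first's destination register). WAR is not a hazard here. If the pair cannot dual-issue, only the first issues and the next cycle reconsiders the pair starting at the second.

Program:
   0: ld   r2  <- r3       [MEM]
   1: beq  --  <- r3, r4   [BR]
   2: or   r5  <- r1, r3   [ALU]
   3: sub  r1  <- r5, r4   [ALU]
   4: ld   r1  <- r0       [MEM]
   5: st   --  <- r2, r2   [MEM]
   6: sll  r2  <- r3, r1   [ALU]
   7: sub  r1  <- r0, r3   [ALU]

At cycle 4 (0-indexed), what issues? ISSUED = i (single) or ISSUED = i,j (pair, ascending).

t=0 i0,i1:ld.MEM;beq.BR ; pair
t=1 i2:or.ALU ; RAW r5
t=2 i3:sub.ALU ; WAW r1
t=3 i4:ld.MEM ; no-port MEM/MEM
t=4 i5,i6:st.MEM;sll.ALU ; pair
t=5 i7:sub.ALU ; tail

ISSUED = 5,6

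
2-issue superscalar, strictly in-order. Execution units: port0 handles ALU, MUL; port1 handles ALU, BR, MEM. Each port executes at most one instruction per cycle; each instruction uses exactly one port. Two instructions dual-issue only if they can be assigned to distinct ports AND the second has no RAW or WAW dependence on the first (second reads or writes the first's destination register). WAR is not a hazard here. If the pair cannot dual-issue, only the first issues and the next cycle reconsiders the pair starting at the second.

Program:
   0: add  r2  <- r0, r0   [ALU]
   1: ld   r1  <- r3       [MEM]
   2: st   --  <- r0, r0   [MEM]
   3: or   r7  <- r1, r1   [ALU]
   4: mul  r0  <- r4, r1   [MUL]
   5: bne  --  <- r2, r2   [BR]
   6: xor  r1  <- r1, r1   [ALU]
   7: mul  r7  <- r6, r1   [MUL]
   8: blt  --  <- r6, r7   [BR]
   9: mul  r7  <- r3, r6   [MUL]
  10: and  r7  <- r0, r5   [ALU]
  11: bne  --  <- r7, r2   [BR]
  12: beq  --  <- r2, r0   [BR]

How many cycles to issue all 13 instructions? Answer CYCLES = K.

c0: i0+i1 add.ALU/ld.MEM  dual
c1: i2+i3 st.MEM/or.ALU  dual
c2: i4+i5 mul.MUL/bne.BR  dual
c3: i6 xor.ALU  RAW r1
c4: i7 mul.MUL  RAW r7
c5: i8+i9 blt.BR/mul.MUL  dual
c6: i10 and.ALU  RAW r7
c7: i11 bne.BR  no-port BR/BR
c8: i12 beq.BR  tail

CYCLES = 9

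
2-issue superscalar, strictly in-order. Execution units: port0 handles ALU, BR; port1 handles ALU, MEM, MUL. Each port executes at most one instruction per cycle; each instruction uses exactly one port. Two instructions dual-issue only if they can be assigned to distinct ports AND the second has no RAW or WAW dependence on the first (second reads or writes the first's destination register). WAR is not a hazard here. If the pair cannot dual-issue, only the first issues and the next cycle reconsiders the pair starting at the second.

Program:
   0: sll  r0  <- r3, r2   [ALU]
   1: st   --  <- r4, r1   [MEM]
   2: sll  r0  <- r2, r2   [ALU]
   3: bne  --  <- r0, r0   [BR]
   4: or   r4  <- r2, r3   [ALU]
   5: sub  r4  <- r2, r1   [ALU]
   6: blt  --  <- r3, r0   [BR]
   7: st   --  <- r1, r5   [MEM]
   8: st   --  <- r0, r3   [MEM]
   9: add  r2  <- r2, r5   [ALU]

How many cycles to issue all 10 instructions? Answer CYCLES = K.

CYCLES = 6

0. sll.ALU;st.MEM @i0/i1  | 2-wide
1. sll.ALU @i2  | RAW r0
2. bne.BR;or.ALU @i3/i4  | 2-wide
3. sub.ALU;blt.BR @i5/i6  | 2-wide
4. st.MEM @i7  | no-port MEM/MEM
5. st.MEM;add.ALU @i8/i9  | 2-wide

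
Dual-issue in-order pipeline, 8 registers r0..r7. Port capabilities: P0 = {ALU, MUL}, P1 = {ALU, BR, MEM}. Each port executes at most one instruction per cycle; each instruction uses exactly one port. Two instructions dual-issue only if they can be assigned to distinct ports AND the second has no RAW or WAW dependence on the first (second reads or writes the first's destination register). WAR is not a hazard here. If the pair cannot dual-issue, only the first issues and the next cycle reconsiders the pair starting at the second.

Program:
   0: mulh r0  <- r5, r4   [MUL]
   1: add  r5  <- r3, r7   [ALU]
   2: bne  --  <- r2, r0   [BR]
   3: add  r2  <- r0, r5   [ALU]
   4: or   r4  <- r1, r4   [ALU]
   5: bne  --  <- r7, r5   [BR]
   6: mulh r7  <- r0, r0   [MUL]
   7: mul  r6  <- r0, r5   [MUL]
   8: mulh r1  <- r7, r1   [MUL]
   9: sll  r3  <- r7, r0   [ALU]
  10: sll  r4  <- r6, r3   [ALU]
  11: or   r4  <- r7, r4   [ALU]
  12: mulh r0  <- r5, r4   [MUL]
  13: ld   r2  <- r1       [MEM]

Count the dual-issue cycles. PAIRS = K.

#0 head=0: mulh;add i0,i1 2-wide
#1 head=2: bne;add i2,i3 2-wide
#2 head=4: or;bne i4,i5 2-wide
#3 head=6: mulh i6 no-port MUL/MUL
#4 head=7: mul i7 no-port MUL/MUL
#5 head=8: mulh;sll i8,i9 2-wide
#6 head=10: sll i10 RAW+WAW r4
#7 head=11: or i11 RAW r4
#8 head=12: mulh;ld i12,i13 2-wide

PAIRS = 5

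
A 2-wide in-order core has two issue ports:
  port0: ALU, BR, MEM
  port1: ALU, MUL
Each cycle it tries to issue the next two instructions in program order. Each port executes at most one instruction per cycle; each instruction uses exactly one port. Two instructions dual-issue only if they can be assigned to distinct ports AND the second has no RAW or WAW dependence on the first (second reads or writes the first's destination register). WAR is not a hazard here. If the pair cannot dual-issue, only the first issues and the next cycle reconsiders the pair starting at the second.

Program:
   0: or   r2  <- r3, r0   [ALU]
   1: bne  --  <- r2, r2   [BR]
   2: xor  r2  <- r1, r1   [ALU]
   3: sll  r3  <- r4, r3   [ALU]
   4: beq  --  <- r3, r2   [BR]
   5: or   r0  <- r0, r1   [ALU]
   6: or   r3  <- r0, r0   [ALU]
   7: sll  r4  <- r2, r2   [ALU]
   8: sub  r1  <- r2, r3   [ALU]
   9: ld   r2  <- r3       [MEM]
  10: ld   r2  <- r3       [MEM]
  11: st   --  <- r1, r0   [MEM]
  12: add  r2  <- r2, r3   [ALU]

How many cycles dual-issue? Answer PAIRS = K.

PAIRS = 5

[0] i0  or  -- RAW r2
[1] i1&i2  bne;xor  -- 2-wide
[2] i3  sll  -- RAW r3
[3] i4&i5  beq;or  -- 2-wide
[4] i6&i7  or;sll  -- 2-wide
[5] i8&i9  sub;ld  -- 2-wide
[6] i10  ld  -- no-port MEM/MEM
[7] i11&i12  st;add  -- 2-wide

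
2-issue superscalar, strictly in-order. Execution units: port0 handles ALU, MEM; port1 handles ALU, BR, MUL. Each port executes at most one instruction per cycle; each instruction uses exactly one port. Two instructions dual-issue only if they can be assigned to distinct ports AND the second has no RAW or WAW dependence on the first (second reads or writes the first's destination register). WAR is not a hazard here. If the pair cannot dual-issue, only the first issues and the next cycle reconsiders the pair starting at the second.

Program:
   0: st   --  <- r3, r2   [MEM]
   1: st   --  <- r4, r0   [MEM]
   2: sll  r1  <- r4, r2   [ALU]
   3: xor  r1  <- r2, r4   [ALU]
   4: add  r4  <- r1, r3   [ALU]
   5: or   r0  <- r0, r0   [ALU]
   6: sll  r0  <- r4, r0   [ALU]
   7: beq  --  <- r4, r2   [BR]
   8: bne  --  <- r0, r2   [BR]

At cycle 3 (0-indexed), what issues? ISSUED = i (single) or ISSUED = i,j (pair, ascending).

ISSUED = 4,5

  cy0 -> i0 (st) no-port MEM/MEM
  cy1 -> i1+i2 (st/sll) pair
  cy2 -> i3 (xor) RAW r1
  cy3 -> i4+i5 (add/or) pair
  cy4 -> i6+i7 (sll/beq) pair
  cy5 -> i8 (bne) tail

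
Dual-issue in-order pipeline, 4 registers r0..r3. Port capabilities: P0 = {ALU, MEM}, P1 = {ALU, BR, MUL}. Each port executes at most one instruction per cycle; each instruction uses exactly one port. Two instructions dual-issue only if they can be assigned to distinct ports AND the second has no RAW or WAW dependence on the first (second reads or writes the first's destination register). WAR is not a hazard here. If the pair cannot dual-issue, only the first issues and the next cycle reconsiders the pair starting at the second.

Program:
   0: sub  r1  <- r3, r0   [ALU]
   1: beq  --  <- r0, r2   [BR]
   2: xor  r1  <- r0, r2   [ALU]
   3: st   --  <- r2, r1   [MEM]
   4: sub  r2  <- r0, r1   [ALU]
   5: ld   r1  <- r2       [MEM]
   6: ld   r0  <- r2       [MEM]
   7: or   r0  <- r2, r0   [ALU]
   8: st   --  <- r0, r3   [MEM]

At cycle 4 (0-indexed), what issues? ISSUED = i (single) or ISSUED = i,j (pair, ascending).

ISSUED = 6

[0] i0,i1  sub beq  -- dual
[1] i2  xor  -- RAW r1
[2] i3,i4  st sub  -- dual
[3] i5  ld  -- no-port MEM/MEM
[4] i6  ld  -- RAW+WAW r0
[5] i7  or  -- RAW r0
[6] i8  st  -- tail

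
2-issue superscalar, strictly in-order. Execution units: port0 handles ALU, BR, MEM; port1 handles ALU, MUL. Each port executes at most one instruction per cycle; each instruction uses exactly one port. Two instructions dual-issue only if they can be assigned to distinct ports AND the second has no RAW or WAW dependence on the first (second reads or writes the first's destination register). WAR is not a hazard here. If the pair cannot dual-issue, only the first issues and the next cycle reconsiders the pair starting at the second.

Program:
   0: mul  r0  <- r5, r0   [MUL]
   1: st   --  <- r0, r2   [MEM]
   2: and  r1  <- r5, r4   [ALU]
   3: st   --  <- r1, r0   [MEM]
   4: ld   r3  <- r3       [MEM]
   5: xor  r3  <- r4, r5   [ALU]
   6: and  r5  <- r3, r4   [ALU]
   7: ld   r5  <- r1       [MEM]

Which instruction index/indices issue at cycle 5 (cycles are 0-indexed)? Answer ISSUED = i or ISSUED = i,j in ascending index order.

ISSUED = 6

#0 head=0: mul.MUL i0 RAW r0
#1 head=1: st.MEM and.ALU i1&i2 2-wide
#2 head=3: st.MEM i3 no-port MEM/MEM
#3 head=4: ld.MEM i4 WAW r3
#4 head=5: xor.ALU i5 RAW r3
#5 head=6: and.ALU i6 WAW r5
#6 head=7: ld.MEM i7 tail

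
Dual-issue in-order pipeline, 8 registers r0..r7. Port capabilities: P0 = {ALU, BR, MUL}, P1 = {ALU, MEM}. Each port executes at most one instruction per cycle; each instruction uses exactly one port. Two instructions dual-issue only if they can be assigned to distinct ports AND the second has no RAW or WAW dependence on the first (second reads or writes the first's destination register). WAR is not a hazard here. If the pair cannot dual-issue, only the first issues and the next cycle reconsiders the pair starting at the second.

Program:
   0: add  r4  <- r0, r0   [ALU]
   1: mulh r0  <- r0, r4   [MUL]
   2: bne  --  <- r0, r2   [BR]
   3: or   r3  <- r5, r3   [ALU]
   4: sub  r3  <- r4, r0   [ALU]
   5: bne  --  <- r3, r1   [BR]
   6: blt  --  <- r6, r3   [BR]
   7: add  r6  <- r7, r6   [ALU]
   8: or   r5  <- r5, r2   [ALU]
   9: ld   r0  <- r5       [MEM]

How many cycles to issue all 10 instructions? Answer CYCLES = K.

  cy0 -> i0 (add) RAW r4
  cy1 -> i1 (mulh) no-port MUL/BR
  cy2 -> i2+i3 (bne;or) pair
  cy3 -> i4 (sub) RAW r3
  cy4 -> i5 (bne) no-port BR/BR
  cy5 -> i6+i7 (blt;add) pair
  cy6 -> i8 (or) RAW r5
  cy7 -> i9 (ld) tail

CYCLES = 8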